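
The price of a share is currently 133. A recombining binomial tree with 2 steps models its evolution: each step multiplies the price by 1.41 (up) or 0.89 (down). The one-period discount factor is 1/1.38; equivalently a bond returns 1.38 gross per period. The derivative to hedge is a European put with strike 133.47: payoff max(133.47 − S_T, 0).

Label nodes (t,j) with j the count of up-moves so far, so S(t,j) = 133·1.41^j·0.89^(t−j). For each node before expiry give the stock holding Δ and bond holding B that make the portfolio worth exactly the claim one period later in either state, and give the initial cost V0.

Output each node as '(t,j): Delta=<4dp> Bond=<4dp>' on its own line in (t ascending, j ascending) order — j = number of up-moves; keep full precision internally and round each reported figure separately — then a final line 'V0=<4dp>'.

(0,0): Delta=-0.0170 Bond=2.3099
(1,0): Delta=-0.4569 Bond=55.2539
(1,1): Delta=0.0000 Bond=0.0000
V0=0.0491

Under the risk-neutral measure, an up-move has probability p* = (R−d)/(u−d) = 0.9423 and values discount at R = 1.38.
Terminal values V(2,·): V(2,0)=28.1207, V(2,1)=0.0000, V(2,2)=0.0000
Node (1,0) S=118.3700: V=(p*·0.0000+(1−p*)·28.1207)/1.38=1.1756; Δ=(0.0000−28.1207)/(166.9017−105.3493)=-0.4569; B=V−Δ·S=55.2539
Node (1,1) S=187.5300: V=(p*·0.0000+(1−p*)·0.0000)/1.38=0.0000; Δ=(0.0000−0.0000)/(264.4173−166.9017)=0.0000; B=V−Δ·S=0.0000
Node (0,0) S=133.0000: V=(p*·0.0000+(1−p*)·1.1756)/1.38=0.0491; Δ=(0.0000−1.1756)/(187.5300−118.3700)=-0.0170; B=V−Δ·S=2.3099
The time-0 hedge costs 0.0491, which is the no-arbitrage price.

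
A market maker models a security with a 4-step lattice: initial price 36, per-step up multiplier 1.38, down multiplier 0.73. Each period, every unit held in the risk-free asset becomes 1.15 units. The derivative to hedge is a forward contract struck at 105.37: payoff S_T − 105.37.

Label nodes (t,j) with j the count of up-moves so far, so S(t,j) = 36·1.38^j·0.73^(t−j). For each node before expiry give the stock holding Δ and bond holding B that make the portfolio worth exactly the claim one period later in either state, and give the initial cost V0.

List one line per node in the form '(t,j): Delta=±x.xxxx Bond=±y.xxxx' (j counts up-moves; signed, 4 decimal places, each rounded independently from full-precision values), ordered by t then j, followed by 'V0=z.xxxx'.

(0,0): Delta=1.0000 Bond=-60.2456
(1,0): Delta=1.0000 Bond=-69.2825
(1,1): Delta=1.0000 Bond=-69.2825
(2,0): Delta=1.0000 Bond=-79.6749
(2,1): Delta=1.0000 Bond=-79.6749
(2,2): Delta=1.0000 Bond=-79.6749
(3,0): Delta=1.0000 Bond=-91.6261
(3,1): Delta=1.0000 Bond=-91.6261
(3,2): Delta=1.0000 Bond=-91.6261
(3,3): Delta=1.0000 Bond=-91.6261
V0=-24.2456

Risk-neutral probability p* = (R−d)/(u−d) = (1.15−0.73)/(1.38−0.73) = 0.6462.
Terminal payoffs: V(4,0)=-95.1466, V(4,1)=-86.0436, V(4,2)=-68.8352, V(4,3)=-36.3043, V(4,4)=25.1926
Node (3,0) S=14.0046: V=(p*·-86.0436+(1−p*)·-95.1466)/1.15=-77.6215; Δ=(-86.0436−-95.1466)/(19.3264−10.2234)=1.0000; B=V−Δ·S=-91.6261
Node (3,1) S=26.4745: V=(p*·-68.8352+(1−p*)·-86.0436)/1.15=-65.1516; Δ=(-68.8352−-86.0436)/(36.5348−19.3264)=1.0000; B=V−Δ·S=-91.6261
Node (3,2) S=50.0476: V=(p*·-36.3043+(1−p*)·-68.8352)/1.15=-41.5785; Δ=(-36.3043−-68.8352)/(69.0657−36.5348)=1.0000; B=V−Δ·S=-91.6261
Node (3,3) S=94.6106: V=(p*·25.1926+(1−p*)·-36.3043)/1.15=2.9845; Δ=(25.1926−-36.3043)/(130.5626−69.0657)=1.0000; B=V−Δ·S=-91.6261
Node (2,0) S=19.1844: V=(p*·-65.1516+(1−p*)·-77.6215)/1.15=-60.4905; Δ=(-65.1516−-77.6215)/(26.4745−14.0046)=1.0000; B=V−Δ·S=-79.6749
Node (2,1) S=36.2664: V=(p*·-41.5785+(1−p*)·-65.1516)/1.15=-43.4085; Δ=(-41.5785−-65.1516)/(50.0476−26.4745)=1.0000; B=V−Δ·S=-79.6749
Node (2,2) S=68.5584: V=(p*·2.9845+(1−p*)·-41.5785)/1.15=-11.1165; Δ=(2.9845−-41.5785)/(94.6106−50.0476)=1.0000; B=V−Δ·S=-79.6749
Node (1,0) S=26.2800: V=(p*·-43.4085+(1−p*)·-60.4905)/1.15=-43.0025; Δ=(-43.4085−-60.4905)/(36.2664−19.1844)=1.0000; B=V−Δ·S=-69.2825
Node (1,1) S=49.6800: V=(p*·-11.1165+(1−p*)·-43.4085)/1.15=-19.6025; Δ=(-11.1165−-43.4085)/(68.5584−36.2664)=1.0000; B=V−Δ·S=-69.2825
Node (0,0) S=36.0000: V=(p*·-19.6025+(1−p*)·-43.0025)/1.15=-24.2456; Δ=(-19.6025−-43.0025)/(49.6800−26.2800)=1.0000; B=V−Δ·S=-60.2456
Self-financing check: at every node Δ·S+B equals the discounted successor values.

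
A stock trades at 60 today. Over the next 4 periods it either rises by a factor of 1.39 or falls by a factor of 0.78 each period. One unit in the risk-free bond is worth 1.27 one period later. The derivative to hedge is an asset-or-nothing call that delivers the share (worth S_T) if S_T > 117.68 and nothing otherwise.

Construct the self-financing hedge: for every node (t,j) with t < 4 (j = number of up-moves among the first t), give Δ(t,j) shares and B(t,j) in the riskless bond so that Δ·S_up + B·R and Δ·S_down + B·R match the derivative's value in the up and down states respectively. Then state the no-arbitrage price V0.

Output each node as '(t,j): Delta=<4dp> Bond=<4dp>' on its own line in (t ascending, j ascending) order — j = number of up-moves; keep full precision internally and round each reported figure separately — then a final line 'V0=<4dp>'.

(0,0): Delta=1.3180 Bond=-23.5258
(1,0): Delta=1.7613 Bond=-50.6263
(1,1): Delta=1.2571 Bond=-24.7966
(2,0): Delta=0.0000 Bond=0.0000
(2,1): Delta=2.0034 Bond=-80.0412
(2,2): Delta=1.1545 Bond=-19.6019
(3,0): Delta=0.0000 Bond=0.0000
(3,1): Delta=0.0000 Bond=0.0000
(3,2): Delta=2.2787 Bond=-126.5468
(3,3): Delta=1.0000 Bond=0.0000
V0=55.5530

Since d<R<u, set p* = (R−d)/(u−d) = 0.8033; price each node as the discounted p*-expectation of its children.
Payoff layer (t=4): V(4,0)=0.0000, V(4,1)=0.0000, V(4,2)=0.0000, V(4,3)=125.6870, V(4,4)=223.9806
  t=3,j=0: stock 28.4731 → up 39.5776 (V=0.0000), down 22.2090 (V=0.0000). Price 0.0000; hedge Δ=0.0000, bond B=0.0000.
  t=3,j=1: stock 50.7406 → up 70.5294 (V=0.0000), down 39.5776 (V=0.0000). Price 0.0000; hedge Δ=0.0000, bond B=0.0000.
  t=3,j=2: stock 90.4223 → up 125.6870 (V=125.6870), down 70.5294 (V=0.0000). Price 79.4974; hedge Δ=2.2787, bond B=-126.5468.
  t=3,j=3: stock 161.1371 → up 223.9806 (V=223.9806), down 125.6870 (V=125.6870). Price 161.1371; hedge Δ=1.0000, bond B=0.0000.
  t=2,j=0: stock 36.5040 → up 50.7406 (V=0.0000), down 28.4731 (V=0.0000). Price 0.0000; hedge Δ=0.0000, bond B=0.0000.
  t=2,j=1: stock 65.0520 → up 90.4223 (V=79.4974), down 50.7406 (V=0.0000). Price 50.2823; hedge Δ=2.0034, bond B=-80.0412.
  t=2,j=2: stock 115.9260 → up 161.1371 (V=161.1371), down 90.4223 (V=79.4974). Price 114.2337; hedge Δ=1.1545, bond B=-19.6019.
  t=1,j=0: stock 46.8000 → up 65.0520 (V=50.2823), down 36.5040 (V=0.0000). Price 31.8037; hedge Δ=1.7613, bond B=-50.6263.
  t=1,j=1: stock 83.4000 → up 115.9260 (V=114.2337), down 65.0520 (V=50.2823). Price 80.0418; hedge Δ=1.2571, bond B=-24.7966.
  t=0,j=0: stock 60.0000 → up 83.4000 (V=80.0418), down 46.8000 (V=31.8037). Price 55.5530; hedge Δ=1.3180, bond B=-23.5258.
Each (Δ,B) replicates both successor values, so the strategy is self-financing and V0 is arbitrage-free.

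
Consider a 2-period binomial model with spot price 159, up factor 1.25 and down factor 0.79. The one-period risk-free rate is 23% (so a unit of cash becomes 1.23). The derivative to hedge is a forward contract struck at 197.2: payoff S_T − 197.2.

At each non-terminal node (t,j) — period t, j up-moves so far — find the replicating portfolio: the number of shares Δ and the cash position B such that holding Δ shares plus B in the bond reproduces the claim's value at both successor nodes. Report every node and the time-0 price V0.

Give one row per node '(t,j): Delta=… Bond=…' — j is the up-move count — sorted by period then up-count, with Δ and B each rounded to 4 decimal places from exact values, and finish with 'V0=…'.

Since d<R<u, set p* = (R−d)/(u−d) = 0.9565; price each node as the discounted p*-expectation of its children.
Terminal payoffs: V(2,0)=-97.9681, V(2,1)=-40.1875, V(2,2)=51.2375
  t=1,j=0: stock 125.6100 → up 157.0125 (V=-40.1875), down 99.2319 (V=-97.9681). Price -34.7152; hedge Δ=1.0000, bond B=-160.3252.
  t=1,j=1: stock 198.7500 → up 248.4375 (V=51.2375), down 157.0125 (V=-40.1875). Price 38.4248; hedge Δ=1.0000, bond B=-160.3252.
  t=0,j=0: stock 159.0000 → up 198.7500 (V=38.4248), down 125.6100 (V=-34.7152). Price 28.6543; hedge Δ=1.0000, bond B=-130.3457.
Check: Δ(0,0)·S0 + B(0,0) = 28.6543 = V0.

(0,0): Delta=1.0000 Bond=-130.3457
(1,0): Delta=1.0000 Bond=-160.3252
(1,1): Delta=1.0000 Bond=-160.3252
V0=28.6543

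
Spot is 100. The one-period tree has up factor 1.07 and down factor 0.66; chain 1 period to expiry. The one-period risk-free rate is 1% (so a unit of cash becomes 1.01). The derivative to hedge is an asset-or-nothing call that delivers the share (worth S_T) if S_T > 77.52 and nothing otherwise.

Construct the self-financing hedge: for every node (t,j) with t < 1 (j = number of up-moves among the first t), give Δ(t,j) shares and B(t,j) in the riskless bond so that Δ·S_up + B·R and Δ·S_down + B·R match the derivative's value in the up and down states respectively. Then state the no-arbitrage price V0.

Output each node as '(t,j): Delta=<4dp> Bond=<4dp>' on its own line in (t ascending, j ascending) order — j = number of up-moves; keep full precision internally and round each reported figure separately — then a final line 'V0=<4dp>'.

The replicating-portfolio and risk-neutral prices coincide; use p* = (1.01−0.66)/(1.07−0.66) = 0.8537 for the latter.
Terminal values V(1,·): V(1,0)=0.0000, V(1,1)=107.0000
(0,0): S=100.0000. Δ = (V_up−V_dn)/(S_up−S_dn) = (107.0000−0.0000)/(107.0000−66.0000) = 2.6098. V = [p*·107.0000 + (1−p*)·0.0000]/1.01 = 90.4371. B = V − Δ·S = -170.5385.
Check: Δ(0,0)·S0 + B(0,0) = 90.4371 = V0.

(0,0): Delta=2.6098 Bond=-170.5385
V0=90.4371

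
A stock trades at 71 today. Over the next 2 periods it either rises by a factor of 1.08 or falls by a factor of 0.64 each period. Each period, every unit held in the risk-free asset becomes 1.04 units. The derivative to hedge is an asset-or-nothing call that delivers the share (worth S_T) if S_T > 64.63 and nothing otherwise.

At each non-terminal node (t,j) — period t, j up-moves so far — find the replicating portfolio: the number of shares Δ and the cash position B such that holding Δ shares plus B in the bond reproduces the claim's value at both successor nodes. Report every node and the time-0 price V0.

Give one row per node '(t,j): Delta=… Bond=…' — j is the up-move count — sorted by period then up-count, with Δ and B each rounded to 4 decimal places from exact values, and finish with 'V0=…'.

(0,0): Delta=2.3172 Bond=-101.2450
(1,0): Delta=0.0000 Bond=0.0000
(1,1): Delta=2.4545 Bond=-115.8243
V0=63.2782

Since d<R<u, set p* = (R−d)/(u−d) = 0.9091; price each node as the discounted p*-expectation of its children.
Payoff layer (t=2): V(2,0)=0.0000, V(2,1)=0.0000, V(2,2)=82.8144
Node (1,0) S=45.4400: V=(p*·0.0000+(1−p*)·0.0000)/1.04=0.0000; Δ=(0.0000−0.0000)/(49.0752−29.0816)=0.0000; B=V−Δ·S=0.0000
Node (1,1) S=76.6800: V=(p*·82.8144+(1−p*)·0.0000)/1.04=72.3902; Δ=(82.8144−0.0000)/(82.8144−49.0752)=2.4545; B=V−Δ·S=-115.8243
Node (0,0) S=71.0000: V=(p*·72.3902+(1−p*)·0.0000)/1.04=63.2782; Δ=(72.3902−0.0000)/(76.6800−45.4400)=2.3172; B=V−Δ·S=-101.2450
Self-financing check: at every node Δ·S+B equals the discounted successor values.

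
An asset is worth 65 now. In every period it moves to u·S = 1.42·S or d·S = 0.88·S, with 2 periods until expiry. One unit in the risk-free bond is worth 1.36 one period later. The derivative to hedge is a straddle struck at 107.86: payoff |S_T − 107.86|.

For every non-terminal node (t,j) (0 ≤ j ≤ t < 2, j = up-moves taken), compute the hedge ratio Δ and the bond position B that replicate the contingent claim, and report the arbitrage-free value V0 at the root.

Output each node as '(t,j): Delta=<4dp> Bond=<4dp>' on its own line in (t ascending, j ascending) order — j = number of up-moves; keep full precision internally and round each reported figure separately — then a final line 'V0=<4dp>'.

(0,0): Delta=-0.1358 Bond=21.9666
(1,0): Delta=-1.0000 Bond=79.3088
(1,1): Delta=-0.0688 Bond=23.6953
V0=13.1419

Risk-neutral probability p* = (R−d)/(u−d) = (1.36−0.88)/(1.42−0.88) = 0.8889.
Terminal values V(2,·): V(2,0)=57.5240, V(2,1)=26.6360, V(2,2)=23.2060
  t=1,j=0: stock 57.2000 → up 81.2240 (V=26.6360), down 50.3360 (V=57.5240). Price 22.1088; hedge Δ=-1.0000, bond B=79.3088.
  t=1,j=1: stock 92.3000 → up 131.0660 (V=23.2060), down 81.2240 (V=26.6360). Price 17.3435; hedge Δ=-0.0688, bond B=23.6953.
  t=0,j=0: stock 65.0000 → up 92.3000 (V=17.3435), down 57.2000 (V=22.1088). Price 13.1419; hedge Δ=-0.1358, bond B=21.9666.
Each (Δ,B) replicates both successor values, so the strategy is self-financing and V0 is arbitrage-free.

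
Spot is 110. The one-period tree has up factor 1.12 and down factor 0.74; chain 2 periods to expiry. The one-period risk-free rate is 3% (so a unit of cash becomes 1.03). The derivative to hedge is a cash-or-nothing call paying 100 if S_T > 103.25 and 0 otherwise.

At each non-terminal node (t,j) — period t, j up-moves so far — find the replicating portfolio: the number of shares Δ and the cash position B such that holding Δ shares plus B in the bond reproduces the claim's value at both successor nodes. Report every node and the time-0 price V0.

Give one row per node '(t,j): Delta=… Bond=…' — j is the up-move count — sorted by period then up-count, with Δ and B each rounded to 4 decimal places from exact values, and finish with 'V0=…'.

(0,0): Delta=1.7726 Bond=-140.0839
(1,0): Delta=0.0000 Bond=0.0000
(1,1): Delta=2.1360 Bond=-189.0649
V0=54.8977

No-arbitrage ⇒ martingale measure with p* = (R−d)/(u−d) = 0.7632.
At expiry t=2: V(2,0)=0.0000, V(2,1)=0.0000, V(2,2)=100.0000
Node (1,0) S=81.4000: V=(p*·0.0000+(1−p*)·0.0000)/1.03=0.0000; Δ=(0.0000−0.0000)/(91.1680−60.2360)=0.0000; B=V−Δ·S=0.0000
Node (1,1) S=123.2000: V=(p*·100.0000+(1−p*)·0.0000)/1.03=74.0930; Δ=(100.0000−0.0000)/(137.9840−91.1680)=2.1360; B=V−Δ·S=-189.0649
Node (0,0) S=110.0000: V=(p*·74.0930+(1−p*)·0.0000)/1.03=54.8977; Δ=(74.0930−0.0000)/(123.2000−81.4000)=1.7726; B=V−Δ·S=-140.0839
Root portfolio cost Δ·110+B reproduces V0=54.8977.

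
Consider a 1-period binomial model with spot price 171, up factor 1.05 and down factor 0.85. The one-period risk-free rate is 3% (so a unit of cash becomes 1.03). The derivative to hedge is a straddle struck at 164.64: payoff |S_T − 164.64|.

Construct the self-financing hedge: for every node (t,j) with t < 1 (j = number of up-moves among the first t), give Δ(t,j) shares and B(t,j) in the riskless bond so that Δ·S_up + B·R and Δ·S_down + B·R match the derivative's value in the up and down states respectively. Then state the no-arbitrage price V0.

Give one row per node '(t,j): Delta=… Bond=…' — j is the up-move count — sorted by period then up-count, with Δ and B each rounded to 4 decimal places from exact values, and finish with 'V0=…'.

(0,0): Delta=-0.1281 Bond=36.8010
V0=14.9010

The replicating-portfolio and risk-neutral prices coincide; use p* = (1.03−0.85)/(1.05−0.85) = 0.9000 for the latter.
At expiry t=1: V(1,0)=19.2900, V(1,1)=14.9100
(0,0): S=171.0000. Δ = (V_up−V_dn)/(S_up−S_dn) = (14.9100−19.2900)/(179.5500−145.3500) = -0.1281. V = [p*·14.9100 + (1−p*)·19.2900]/1.03 = 14.9010. B = V − Δ·S = 36.8010.
Root portfolio cost Δ·171+B reproduces V0=14.9010.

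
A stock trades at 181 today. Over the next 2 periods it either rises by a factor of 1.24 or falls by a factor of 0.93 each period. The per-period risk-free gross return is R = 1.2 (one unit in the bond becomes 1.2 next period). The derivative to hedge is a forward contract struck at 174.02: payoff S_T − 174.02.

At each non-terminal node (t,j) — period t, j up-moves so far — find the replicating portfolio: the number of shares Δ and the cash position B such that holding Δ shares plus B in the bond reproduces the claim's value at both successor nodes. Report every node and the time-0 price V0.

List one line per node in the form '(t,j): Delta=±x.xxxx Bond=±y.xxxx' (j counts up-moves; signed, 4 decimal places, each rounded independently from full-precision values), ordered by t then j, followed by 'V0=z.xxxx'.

(0,0): Delta=1.0000 Bond=-120.8472
(1,0): Delta=1.0000 Bond=-145.0167
(1,1): Delta=1.0000 Bond=-145.0167
V0=60.1528

No-arbitrage ⇒ martingale measure with p* = (R−d)/(u−d) = 0.8710.
Payoff layer (t=2): V(2,0)=-17.4731, V(2,1)=34.7092, V(2,2)=104.2856
  t=1,j=0: stock 168.3300 → up 208.7292 (V=34.7092), down 156.5469 (V=-17.4731). Price 23.3133; hedge Δ=1.0000, bond B=-145.0167.
  t=1,j=1: stock 224.4400 → up 278.3056 (V=104.2856), down 208.7292 (V=34.7092). Price 79.4233; hedge Δ=1.0000, bond B=-145.0167.
  t=0,j=0: stock 181.0000 → up 224.4400 (V=79.4233), down 168.3300 (V=23.3133). Price 60.1528; hedge Δ=1.0000, bond B=-120.8472.
Root portfolio cost Δ·181+B reproduces V0=60.1528.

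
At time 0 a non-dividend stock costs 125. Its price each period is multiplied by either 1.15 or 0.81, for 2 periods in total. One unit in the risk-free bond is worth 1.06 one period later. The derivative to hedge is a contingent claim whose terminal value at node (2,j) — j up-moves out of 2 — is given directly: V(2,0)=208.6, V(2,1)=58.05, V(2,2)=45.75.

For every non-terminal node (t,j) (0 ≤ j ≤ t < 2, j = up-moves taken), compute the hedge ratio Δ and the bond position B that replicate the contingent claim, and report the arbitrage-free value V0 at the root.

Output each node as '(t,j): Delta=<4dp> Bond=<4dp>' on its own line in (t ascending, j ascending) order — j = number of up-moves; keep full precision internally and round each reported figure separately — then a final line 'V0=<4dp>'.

Risk-neutral probability p* = (R−d)/(u−d) = (1.06−0.81)/(1.15−0.81) = 0.7353.
Payoff layer (t=2): V(2,0)=208.6000, V(2,1)=58.0500, V(2,2)=45.7500
  t=1,j=0: stock 101.2500 → up 116.4375 (V=58.0500), down 82.0125 (V=208.6000). Price 92.3599; hedge Δ=-4.3733, bond B=535.1540.
  t=1,j=1: stock 143.7500 → up 165.3125 (V=45.7500), down 116.4375 (V=58.0500). Price 46.2320; hedge Δ=-0.2517, bond B=82.4084.
  t=0,j=0: stock 125.0000 → up 143.7500 (V=46.2320), down 101.2500 (V=92.3599). Price 55.1342; hedge Δ=-1.0854, bond B=190.8046.
Check: Δ(0,0)·S0 + B(0,0) = 55.1342 = V0.

(0,0): Delta=-1.0854 Bond=190.8046
(1,0): Delta=-4.3733 Bond=535.1540
(1,1): Delta=-0.2517 Bond=82.4084
V0=55.1342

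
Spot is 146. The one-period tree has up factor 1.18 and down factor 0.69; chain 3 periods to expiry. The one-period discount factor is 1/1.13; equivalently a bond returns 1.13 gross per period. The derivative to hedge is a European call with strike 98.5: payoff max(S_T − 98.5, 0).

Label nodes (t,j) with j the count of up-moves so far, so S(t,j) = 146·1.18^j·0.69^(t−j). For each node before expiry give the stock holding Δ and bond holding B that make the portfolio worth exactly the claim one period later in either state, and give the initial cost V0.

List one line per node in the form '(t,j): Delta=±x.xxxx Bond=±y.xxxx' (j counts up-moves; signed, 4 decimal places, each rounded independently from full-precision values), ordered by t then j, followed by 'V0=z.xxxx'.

Risk-neutral probability p* = (R−d)/(u−d) = (1.13−0.69)/(1.18−0.69) = 0.8980.
Terminal values V(3,·): V(3,0)=0.0000, V(3,1)=0.0000, V(3,2)=41.7704, V(3,3)=141.3827
  t=2,j=0: stock 69.5106 → up 82.0225 (V=0.0000), down 47.9623 (V=0.0000). Price 0.0000; hedge Δ=0.0000, bond B=0.0000.
  t=2,j=1: stock 118.8732 → up 140.2704 (V=41.7704), down 82.0225 (V=0.0000). Price 33.1930; hedge Δ=0.7171, bond B=-52.0527.
  t=2,j=2: stock 203.2904 → up 239.8827 (V=141.3827), down 140.2704 (V=41.7704). Price 116.1223; hedge Δ=1.0000, bond B=-87.1681.
  t=1,j=0: stock 100.7400 → up 118.8732 (V=33.1930), down 69.5106 (V=0.0000). Price 26.3770; hedge Δ=0.6724, bond B=-41.3639.
  t=1,j=1: stock 172.2800 → up 203.2904 (V=116.1223), down 118.8732 (V=33.1930). Price 95.2744; hedge Δ=0.9824, bond B=-73.9690.
  t=0,j=0: stock 146.0000 → up 172.2800 (V=95.2744), down 100.7400 (V=26.3770). Price 78.0921; hedge Δ=0.9631, bond B=-62.5150.
Self-financing check: at every node Δ·S+B equals the discounted successor values.

(0,0): Delta=0.9631 Bond=-62.5150
(1,0): Delta=0.6724 Bond=-41.3639
(1,1): Delta=0.9824 Bond=-73.9690
(2,0): Delta=0.0000 Bond=0.0000
(2,1): Delta=0.7171 Bond=-52.0527
(2,2): Delta=1.0000 Bond=-87.1681
V0=78.0921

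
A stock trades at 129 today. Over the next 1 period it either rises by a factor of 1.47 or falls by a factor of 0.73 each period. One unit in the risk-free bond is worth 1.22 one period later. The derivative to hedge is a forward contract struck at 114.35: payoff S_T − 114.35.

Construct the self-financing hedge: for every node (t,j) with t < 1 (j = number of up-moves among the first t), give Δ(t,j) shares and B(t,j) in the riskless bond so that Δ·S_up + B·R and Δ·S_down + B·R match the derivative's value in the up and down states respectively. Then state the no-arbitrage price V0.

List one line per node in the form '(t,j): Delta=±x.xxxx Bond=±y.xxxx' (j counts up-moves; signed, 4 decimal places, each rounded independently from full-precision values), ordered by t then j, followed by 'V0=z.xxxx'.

The replicating-portfolio and risk-neutral prices coincide; use p* = (1.22−0.73)/(1.47−0.73) = 0.6622 for the latter.
Terminal values V(1,·): V(1,0)=-20.1800, V(1,1)=75.2800
(0,0): S=129.0000. Δ = (V_up−V_dn)/(S_up−S_dn) = (75.2800−-20.1800)/(189.6300−94.1700) = 1.0000. V = [p*·75.2800 + (1−p*)·-20.1800]/1.22 = 35.2705. B = V − Δ·S = -93.7295.
Each (Δ,B) replicates both successor values, so the strategy is self-financing and V0 is arbitrage-free.

(0,0): Delta=1.0000 Bond=-93.7295
V0=35.2705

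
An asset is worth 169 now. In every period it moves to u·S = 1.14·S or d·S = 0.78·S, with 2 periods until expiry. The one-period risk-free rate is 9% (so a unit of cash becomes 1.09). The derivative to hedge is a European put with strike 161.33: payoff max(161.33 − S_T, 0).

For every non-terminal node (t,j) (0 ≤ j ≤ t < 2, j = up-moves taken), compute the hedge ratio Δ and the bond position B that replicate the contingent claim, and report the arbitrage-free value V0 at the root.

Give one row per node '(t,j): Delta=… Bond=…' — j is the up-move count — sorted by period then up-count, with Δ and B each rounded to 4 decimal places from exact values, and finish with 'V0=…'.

No-arbitrage ⇒ martingale measure with p* = (R−d)/(u−d) = 0.8611.
Payoff layer (t=2): V(2,0)=58.5104, V(2,1)=11.0552, V(2,2)=0.0000
(1,0): S=131.8200. Δ = (V_up−V_dn)/(S_up−S_dn) = (11.0552−58.5104)/(150.2748−102.8196) = -1.0000. V = [p*·11.0552 + (1−p*)·58.5104]/1.09 = 16.1892. B = V − Δ·S = 148.0092.
(1,1): S=192.6600. Δ = (V_up−V_dn)/(S_up−S_dn) = (0.0000−11.0552)/(219.6324−150.2748) = -0.1594. V = [p*·0.0000 + (1−p*)·11.0552]/1.09 = 1.4087. B = V − Δ·S = 32.1176.
(0,0): S=169.0000. Δ = (V_up−V_dn)/(S_up−S_dn) = (1.4087−16.1892)/(192.6600−131.8200) = -0.2429. V = [p*·1.4087 + (1−p*)·16.1892]/1.09 = 3.1757. B = V − Δ·S = 44.2327.
Check: Δ(0,0)·S0 + B(0,0) = 3.1757 = V0.

(0,0): Delta=-0.2429 Bond=44.2327
(1,0): Delta=-1.0000 Bond=148.0092
(1,1): Delta=-0.1594 Bond=32.1176
V0=3.1757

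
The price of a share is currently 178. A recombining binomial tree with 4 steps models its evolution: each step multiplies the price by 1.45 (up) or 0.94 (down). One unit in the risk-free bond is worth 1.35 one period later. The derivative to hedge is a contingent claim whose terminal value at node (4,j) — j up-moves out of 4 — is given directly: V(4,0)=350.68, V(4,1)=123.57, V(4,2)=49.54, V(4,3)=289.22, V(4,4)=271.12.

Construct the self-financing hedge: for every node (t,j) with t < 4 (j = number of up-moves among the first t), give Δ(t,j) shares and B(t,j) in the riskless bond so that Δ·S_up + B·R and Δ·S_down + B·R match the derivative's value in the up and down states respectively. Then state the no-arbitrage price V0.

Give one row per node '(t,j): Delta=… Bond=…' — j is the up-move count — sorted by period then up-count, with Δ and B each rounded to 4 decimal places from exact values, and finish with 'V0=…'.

No-arbitrage ⇒ martingale measure with p* = (R−d)/(u−d) = 0.8039.
At expiry t=4: V(4,0)=350.6800, V(4,1)=123.5700, V(4,2)=49.5400, V(4,3)=289.2200, V(4,4)=271.1200
  t=3,j=0: stock 147.8440 → up 214.3737 (V=123.5700), down 138.9733 (V=350.6800). Price 124.5195; hedge Δ=-3.0121, bond B=569.8333.
  t=3,j=1: stock 228.0572 → up 330.6829 (V=49.5400), down 214.3737 (V=123.5700). Price 47.4487; hedge Δ=-0.6365, bond B=192.6055.
  t=3,j=2: stock 351.7903 → up 510.0959 (V=289.2200), down 330.6829 (V=49.5400). Price 179.4251; hedge Δ=1.3359, bond B=-290.5357.
  t=3,j=3: stock 542.6553 → up 786.8501 (V=271.1200), down 510.0959 (V=289.2200). Price 203.4585; hedge Δ=-0.0654, bond B=238.9487.
  t=2,j=0: stock 157.2808 → up 228.0572 (V=47.4487), down 147.8440 (V=124.5195). Price 46.3412; hedge Δ=-0.9608, bond B=197.4606.
  t=2,j=1: stock 242.6140 → up 351.7903 (V=179.4251), down 228.0572 (V=47.4487). Price 113.7388; hedge Δ=1.0666, bond B=-145.0386.
  t=2,j=2: stock 374.2450 → up 542.6553 (V=203.4585), down 351.7903 (V=179.4251). Price 147.2193; hedge Δ=0.1259, bond B=100.0950.
  t=1,j=0: stock 167.3200 → up 242.6140 (V=113.7388), down 157.2808 (V=46.3412). Price 74.4619; hedge Δ=0.7898, bond B=-57.6903.
  t=1,j=1: stock 258.1000 → up 374.2450 (V=147.2193), down 242.6140 (V=113.7388). Price 104.1885; hedge Δ=0.2544, bond B=38.5404.
  t=0,j=0: stock 178.0000 → up 258.1000 (V=104.1885), down 167.3200 (V=74.4619). Price 72.8591; hedge Δ=0.3275, bond B=14.5716.
Root portfolio cost Δ·178+B reproduces V0=72.8591.

(0,0): Delta=0.3275 Bond=14.5716
(1,0): Delta=0.7898 Bond=-57.6903
(1,1): Delta=0.2544 Bond=38.5404
(2,0): Delta=-0.9608 Bond=197.4606
(2,1): Delta=1.0666 Bond=-145.0386
(2,2): Delta=0.1259 Bond=100.0950
(3,0): Delta=-3.0121 Bond=569.8333
(3,1): Delta=-0.6365 Bond=192.6055
(3,2): Delta=1.3359 Bond=-290.5357
(3,3): Delta=-0.0654 Bond=238.9487
V0=72.8591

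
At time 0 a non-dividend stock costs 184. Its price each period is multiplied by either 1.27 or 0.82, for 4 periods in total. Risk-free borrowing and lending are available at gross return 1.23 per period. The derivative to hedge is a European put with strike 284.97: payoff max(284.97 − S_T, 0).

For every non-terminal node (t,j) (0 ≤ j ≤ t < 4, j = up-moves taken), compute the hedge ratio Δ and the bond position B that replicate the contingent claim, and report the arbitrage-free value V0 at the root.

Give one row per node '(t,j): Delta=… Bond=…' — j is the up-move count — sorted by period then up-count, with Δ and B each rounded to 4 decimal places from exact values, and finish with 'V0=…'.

Under the risk-neutral measure, an up-move has probability p* = (R−d)/(u−d) = 0.9111 and values discount at R = 1.23.
At expiry t=4: V(4,0)=201.7796, V(4,1)=156.1263, V(4,2)=85.4194, V(4,3)=0.0000, V(4,4)=0.0000
(3,0): S=101.4517. Δ = (V_up−V_dn)/(S_up−S_dn) = (156.1263−201.7796)/(128.8437−83.1904) = -1.0000. V = [p*·156.1263 + (1−p*)·201.7796]/1.23 = 130.2312. B = V − Δ·S = 231.6829.
(3,1): S=157.1264. Δ = (V_up−V_dn)/(S_up−S_dn) = (85.4194−156.1263)/(199.5506−128.8437) = -1.0000. V = [p*·85.4194 + (1−p*)·156.1263]/1.23 = 74.5565. B = V − Δ·S = 231.6829.
(3,2): S=243.3544. Δ = (V_up−V_dn)/(S_up−S_dn) = (0.0000−85.4194)/(309.0600−199.5506) = -0.7800. V = [p*·0.0000 + (1−p*)·85.4194]/1.23 = 6.1730. B = V − Δ·S = 195.9940.
(3,3): S=376.9025. Δ = (V_up−V_dn)/(S_up−S_dn) = (0.0000−0.0000)/(478.6661−309.0600) = 0.0000. V = [p*·0.0000 + (1−p*)·0.0000]/1.23 = 0.0000. B = V − Δ·S = 0.0000.
(2,0): S=123.7216. Δ = (V_up−V_dn)/(S_up−S_dn) = (74.5565−130.2312)/(157.1264−101.4517) = -1.0000. V = [p*·74.5565 + (1−p*)·130.2312]/1.23 = 64.6385. B = V − Δ·S = 188.3601.
(2,1): S=191.6176. Δ = (V_up−V_dn)/(S_up−S_dn) = (6.1730−74.5565)/(243.3544−157.1264) = -0.7931. V = [p*·6.1730 + (1−p*)·74.5565]/1.23 = 9.9606. B = V − Δ·S = 161.9239.
(2,2): S=296.7736. Δ = (V_up−V_dn)/(S_up−S_dn) = (0.0000−6.1730)/(376.9025−243.3544) = -0.0462. V = [p*·0.0000 + (1−p*)·6.1730]/1.23 = 0.4461. B = V − Δ·S = 14.1640.
(1,0): S=150.8800. Δ = (V_up−V_dn)/(S_up−S_dn) = (9.9606−64.6385)/(191.6176−123.7216) = -0.8053. V = [p*·9.9606 + (1−p*)·64.6385]/1.23 = 12.0495. B = V − Δ·S = 133.5559.
(1,1): S=233.6800. Δ = (V_up−V_dn)/(S_up−S_dn) = (0.4461−9.9606)/(296.7736−191.6176) = -0.0905. V = [p*·0.4461 + (1−p*)·9.9606]/1.23 = 1.0503. B = V − Δ·S = 22.1936.
(0,0): S=184.0000. Δ = (V_up−V_dn)/(S_up−S_dn) = (1.0503−12.0495)/(233.6800−150.8800) = -0.1328. V = [p*·1.0503 + (1−p*)·12.0495]/1.23 = 1.6488. B = V − Δ·S = 26.0915.
Each (Δ,B) replicates both successor values, so the strategy is self-financing and V0 is arbitrage-free.

(0,0): Delta=-0.1328 Bond=26.0915
(1,0): Delta=-0.8053 Bond=133.5559
(1,1): Delta=-0.0905 Bond=22.1936
(2,0): Delta=-1.0000 Bond=188.3601
(2,1): Delta=-0.7931 Bond=161.9239
(2,2): Delta=-0.0462 Bond=14.1640
(3,0): Delta=-1.0000 Bond=231.6829
(3,1): Delta=-1.0000 Bond=231.6829
(3,2): Delta=-0.7800 Bond=195.9940
(3,3): Delta=0.0000 Bond=0.0000
V0=1.6488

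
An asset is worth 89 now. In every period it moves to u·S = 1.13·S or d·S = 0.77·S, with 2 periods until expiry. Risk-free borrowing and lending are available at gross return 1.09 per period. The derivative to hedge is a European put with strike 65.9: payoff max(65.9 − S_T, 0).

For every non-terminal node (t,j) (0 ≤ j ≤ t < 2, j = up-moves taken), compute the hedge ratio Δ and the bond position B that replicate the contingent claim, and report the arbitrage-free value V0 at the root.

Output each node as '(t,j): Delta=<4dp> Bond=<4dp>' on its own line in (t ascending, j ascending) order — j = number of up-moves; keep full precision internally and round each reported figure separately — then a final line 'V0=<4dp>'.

The replicating-portfolio and risk-neutral prices coincide; use p* = (1.09−0.77)/(1.13−0.77) = 0.8889 for the latter.
Payoff layer (t=2): V(2,0)=13.1319, V(2,1)=0.0000, V(2,2)=0.0000
  t=1,j=0: stock 68.5300 → up 77.4389 (V=0.0000), down 52.7681 (V=13.1319). Price 1.3386; hedge Δ=-0.5323, bond B=37.8161.
  t=1,j=1: stock 100.5700 → up 113.6441 (V=0.0000), down 77.4389 (V=0.0000). Price 0.0000; hedge Δ=0.0000, bond B=0.0000.
  t=0,j=0: stock 89.0000 → up 100.5700 (V=0.0000), down 68.5300 (V=1.3386). Price 0.1365; hedge Δ=-0.0418, bond B=3.8549.
Root portfolio cost Δ·89+B reproduces V0=0.1365.

(0,0): Delta=-0.0418 Bond=3.8549
(1,0): Delta=-0.5323 Bond=37.8161
(1,1): Delta=0.0000 Bond=0.0000
V0=0.1365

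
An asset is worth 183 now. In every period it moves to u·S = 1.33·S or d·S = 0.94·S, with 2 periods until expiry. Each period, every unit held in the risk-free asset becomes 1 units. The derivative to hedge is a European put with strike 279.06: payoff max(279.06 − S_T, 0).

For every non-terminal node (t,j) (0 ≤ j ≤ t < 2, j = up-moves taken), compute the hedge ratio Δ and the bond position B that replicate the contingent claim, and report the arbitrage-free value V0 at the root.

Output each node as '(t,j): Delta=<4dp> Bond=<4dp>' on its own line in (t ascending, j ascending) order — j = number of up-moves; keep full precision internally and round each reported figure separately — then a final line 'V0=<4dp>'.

(0,0): Delta=-0.9038 Bond=262.5039
(1,0): Delta=-1.0000 Bond=279.0600
(1,1): Delta=-0.5296 Bond=171.4452
V0=97.1168

Since d<R<u, set p* = (R−d)/(u−d) = 0.1538; price each node as the discounted p*-expectation of its children.
At expiry t=2: V(2,0)=117.3612, V(2,1)=50.2734, V(2,2)=0.0000
Node (1,0) S=172.0200: V=(p*·50.2734+(1−p*)·117.3612)/1=107.0400; Δ=(50.2734−117.3612)/(228.7866−161.6988)=-1.0000; B=V−Δ·S=279.0600
Node (1,1) S=243.3900: V=(p*·0.0000+(1−p*)·50.2734)/1=42.5390; Δ=(0.0000−50.2734)/(323.7087−228.7866)=-0.5296; B=V−Δ·S=171.4452
Node (0,0) S=183.0000: V=(p*·42.5390+(1−p*)·107.0400)/1=97.1168; Δ=(42.5390−107.0400)/(243.3900−172.0200)=-0.9038; B=V−Δ·S=262.5039
Self-financing check: at every node Δ·S+B equals the discounted successor values.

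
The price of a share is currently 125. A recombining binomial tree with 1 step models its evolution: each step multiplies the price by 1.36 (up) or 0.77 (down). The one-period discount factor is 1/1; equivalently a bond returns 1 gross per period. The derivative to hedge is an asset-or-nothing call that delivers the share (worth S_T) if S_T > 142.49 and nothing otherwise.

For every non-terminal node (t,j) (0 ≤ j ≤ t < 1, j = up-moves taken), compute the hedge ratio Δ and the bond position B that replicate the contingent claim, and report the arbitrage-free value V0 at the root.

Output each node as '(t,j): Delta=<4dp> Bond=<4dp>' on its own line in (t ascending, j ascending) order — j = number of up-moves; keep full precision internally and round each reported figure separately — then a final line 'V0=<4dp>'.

(0,0): Delta=2.3051 Bond=-221.8644
V0=66.2712

The replicating-portfolio and risk-neutral prices coincide; use p* = (1−0.77)/(1.36−0.77) = 0.3898 for the latter.
At expiry t=1: V(1,0)=0.0000, V(1,1)=170.0000
  t=0,j=0: stock 125.0000 → up 170.0000 (V=170.0000), down 96.2500 (V=0.0000). Price 66.2712; hedge Δ=2.3051, bond B=-221.8644.
Self-financing check: at every node Δ·S+B equals the discounted successor values.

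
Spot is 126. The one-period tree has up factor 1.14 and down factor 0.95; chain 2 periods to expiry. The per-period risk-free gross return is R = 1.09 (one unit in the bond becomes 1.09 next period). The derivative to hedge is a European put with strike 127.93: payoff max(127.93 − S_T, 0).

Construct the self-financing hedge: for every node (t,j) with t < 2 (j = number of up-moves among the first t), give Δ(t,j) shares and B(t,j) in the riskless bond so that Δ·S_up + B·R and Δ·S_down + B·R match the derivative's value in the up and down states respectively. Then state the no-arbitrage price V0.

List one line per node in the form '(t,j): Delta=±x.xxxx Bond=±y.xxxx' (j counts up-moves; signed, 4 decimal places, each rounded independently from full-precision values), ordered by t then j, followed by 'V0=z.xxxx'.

Under the risk-neutral measure, an up-move has probability p* = (R−d)/(u−d) = 0.7368 and values discount at R = 1.09.
Terminal payoffs: V(2,0)=14.2150, V(2,1)=0.0000, V(2,2)=0.0000
  t=1,j=0: stock 119.7000 → up 136.4580 (V=0.0000), down 113.7150 (V=14.2150). Price 3.4319; hedge Δ=-0.6250, bond B=78.2477.
  t=1,j=1: stock 143.6400 → up 163.7496 (V=0.0000), down 136.4580 (V=0.0000). Price 0.0000; hedge Δ=0.0000, bond B=0.0000.
  t=0,j=0: stock 126.0000 → up 143.6400 (V=0.0000), down 119.7000 (V=3.4319). Price 0.8286; hedge Δ=-0.1434, bond B=18.8913.
Root portfolio cost Δ·126+B reproduces V0=0.8286.

(0,0): Delta=-0.1434 Bond=18.8913
(1,0): Delta=-0.6250 Bond=78.2477
(1,1): Delta=0.0000 Bond=0.0000
V0=0.8286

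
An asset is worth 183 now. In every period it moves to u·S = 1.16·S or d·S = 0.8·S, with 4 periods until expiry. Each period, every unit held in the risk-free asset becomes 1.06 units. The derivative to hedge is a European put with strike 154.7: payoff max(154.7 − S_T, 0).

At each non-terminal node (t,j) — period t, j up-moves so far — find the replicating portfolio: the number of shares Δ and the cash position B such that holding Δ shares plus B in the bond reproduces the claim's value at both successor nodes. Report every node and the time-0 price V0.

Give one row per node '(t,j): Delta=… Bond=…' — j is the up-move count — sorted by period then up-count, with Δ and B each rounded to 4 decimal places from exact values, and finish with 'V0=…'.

(0,0): Delta=-0.1073 Bond=22.2598
(1,0): Delta=-0.3557 Bond=59.9698
(1,1): Delta=-0.0413 Bond=9.6053
(2,0): Delta=-0.9532 Bond=133.5449
(2,1): Delta=-0.1972 Bond=36.6537
(2,2): Delta=0.0000 Bond=0.0000
(3,0): Delta=-1.0000 Bond=145.9434
(3,1): Delta=-0.9408 Bond=139.8707
(3,2): Delta=0.0000 Bond=0.0000
(3,3): Delta=0.0000 Bond=0.0000
V0=2.6328

Risk-neutral probability p* = (R−d)/(u−d) = (1.06−0.8)/(1.16−0.8) = 0.7222.
Terminal payoffs: V(4,0)=79.7432, V(4,1)=46.0126, V(4,2)=0.0000, V(4,3)=0.0000, V(4,4)=0.0000
(3,0): S=93.6960. Δ = (V_up−V_dn)/(S_up−S_dn) = (46.0126−79.7432)/(108.6874−74.9568) = -1.0000. V = [p*·46.0126 + (1−p*)·79.7432]/1.06 = 52.2474. B = V − Δ·S = 145.9434.
(3,1): S=135.8592. Δ = (V_up−V_dn)/(S_up−S_dn) = (0.0000−46.0126)/(157.5967−108.6874) = -0.9408. V = [p*·0.0000 + (1−p*)·46.0126]/1.06 = 12.0578. B = V − Δ·S = 139.8707.
(3,2): S=196.9958. Δ = (V_up−V_dn)/(S_up−S_dn) = (0.0000−0.0000)/(228.5152−157.5967) = 0.0000. V = [p*·0.0000 + (1−p*)·0.0000]/1.06 = 0.0000. B = V − Δ·S = 0.0000.
(3,3): S=285.6440. Δ = (V_up−V_dn)/(S_up−S_dn) = (0.0000−0.0000)/(331.3470−228.5152) = 0.0000. V = [p*·0.0000 + (1−p*)·0.0000]/1.06 = 0.0000. B = V − Δ·S = 0.0000.
(2,0): S=117.1200. Δ = (V_up−V_dn)/(S_up−S_dn) = (12.0578−52.2474)/(135.8592−93.6960) = -0.9532. V = [p*·12.0578 + (1−p*)·52.2474]/1.06 = 21.9072. B = V − Δ·S = 133.5449.
(2,1): S=169.8240. Δ = (V_up−V_dn)/(S_up−S_dn) = (0.0000−12.0578)/(196.9958−135.8592) = -0.1972. V = [p*·0.0000 + (1−p*)·12.0578]/1.06 = 3.1598. B = V − Δ·S = 36.6537.
(2,2): S=246.2448. Δ = (V_up−V_dn)/(S_up−S_dn) = (0.0000−0.0000)/(285.6440−196.9958) = 0.0000. V = [p*·0.0000 + (1−p*)·0.0000]/1.06 = 0.0000. B = V − Δ·S = 0.0000.
(1,0): S=146.4000. Δ = (V_up−V_dn)/(S_up−S_dn) = (3.1598−21.9072)/(169.8240−117.1200) = -0.3557. V = [p*·3.1598 + (1−p*)·21.9072]/1.06 = 7.8938. B = V − Δ·S = 59.9698.
(1,1): S=212.2800. Δ = (V_up−V_dn)/(S_up−S_dn) = (0.0000−3.1598)/(246.2448−169.8240) = -0.0413. V = [p*·0.0000 + (1−p*)·3.1598]/1.06 = 0.8280. B = V − Δ·S = 9.6053.
(0,0): S=183.0000. Δ = (V_up−V_dn)/(S_up−S_dn) = (0.8280−7.8938)/(212.2800−146.4000) = -0.1073. V = [p*·0.8280 + (1−p*)·7.8938]/1.06 = 2.6328. B = V − Δ·S = 22.2598.
The time-0 hedge costs 2.6328, which is the no-arbitrage price.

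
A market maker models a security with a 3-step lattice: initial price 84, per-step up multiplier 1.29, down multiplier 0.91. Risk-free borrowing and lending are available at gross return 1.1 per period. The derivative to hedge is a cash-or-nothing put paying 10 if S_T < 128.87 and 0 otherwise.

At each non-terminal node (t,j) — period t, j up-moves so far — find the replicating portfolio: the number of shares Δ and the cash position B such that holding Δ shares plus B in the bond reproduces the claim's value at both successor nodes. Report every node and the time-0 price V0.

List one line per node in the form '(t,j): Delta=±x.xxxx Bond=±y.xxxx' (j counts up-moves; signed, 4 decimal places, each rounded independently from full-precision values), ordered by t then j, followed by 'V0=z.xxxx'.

Since d<R<u, set p* = (R−d)/(u−d) = 0.5000; price each node as the discounted p*-expectation of its children.
Terminal values V(3,·): V(3,0)=10.0000, V(3,1)=10.0000, V(3,2)=10.0000, V(3,3)=0.0000
(2,0): S=69.5604. Δ = (V_up−V_dn)/(S_up−S_dn) = (10.0000−10.0000)/(89.7329−63.3000) = 0.0000. V = [p*·10.0000 + (1−p*)·10.0000]/1.1 = 9.0909. B = V − Δ·S = 9.0909.
(2,1): S=98.6076. Δ = (V_up−V_dn)/(S_up−S_dn) = (10.0000−10.0000)/(127.2038−89.7329) = 0.0000. V = [p*·10.0000 + (1−p*)·10.0000]/1.1 = 9.0909. B = V − Δ·S = 9.0909.
(2,2): S=139.7844. Δ = (V_up−V_dn)/(S_up−S_dn) = (0.0000−10.0000)/(180.3219−127.2038) = -0.1883. V = [p*·0.0000 + (1−p*)·10.0000]/1.1 = 4.5455. B = V − Δ·S = 30.8612.
(1,0): S=76.4400. Δ = (V_up−V_dn)/(S_up−S_dn) = (9.0909−9.0909)/(98.6076−69.5604) = 0.0000. V = [p*·9.0909 + (1−p*)·9.0909]/1.1 = 8.2645. B = V − Δ·S = 8.2645.
(1,1): S=108.3600. Δ = (V_up−V_dn)/(S_up−S_dn) = (4.5455−9.0909)/(139.7844−98.6076) = -0.1104. V = [p*·4.5455 + (1−p*)·9.0909]/1.1 = 6.1983. B = V − Δ·S = 18.1601.
(0,0): S=84.0000. Δ = (V_up−V_dn)/(S_up−S_dn) = (6.1983−8.2645)/(108.3600−76.4400) = -0.0647. V = [p*·6.1983 + (1−p*)·8.2645]/1.1 = 6.5740. B = V − Δ·S = 12.0112.
Check: Δ(0,0)·S0 + B(0,0) = 6.5740 = V0.

(0,0): Delta=-0.0647 Bond=12.0112
(1,0): Delta=0.0000 Bond=8.2645
(1,1): Delta=-0.1104 Bond=18.1601
(2,0): Delta=0.0000 Bond=9.0909
(2,1): Delta=0.0000 Bond=9.0909
(2,2): Delta=-0.1883 Bond=30.8612
V0=6.5740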